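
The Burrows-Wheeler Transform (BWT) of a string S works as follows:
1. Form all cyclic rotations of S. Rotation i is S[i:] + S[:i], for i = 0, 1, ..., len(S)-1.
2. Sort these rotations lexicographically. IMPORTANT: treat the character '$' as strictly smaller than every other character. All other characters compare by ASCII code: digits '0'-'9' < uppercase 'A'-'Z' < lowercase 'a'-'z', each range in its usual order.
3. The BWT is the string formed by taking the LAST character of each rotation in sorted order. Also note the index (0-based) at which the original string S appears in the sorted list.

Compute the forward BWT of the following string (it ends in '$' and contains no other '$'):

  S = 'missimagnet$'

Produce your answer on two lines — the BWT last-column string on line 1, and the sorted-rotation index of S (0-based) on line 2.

Answer: tmnasmi$gsie
7

Derivation:
All 12 rotations (rotation i = S[i:]+S[:i]):
  rot[0] = missimagnet$
  rot[1] = issimagnet$m
  rot[2] = ssimagnet$mi
  rot[3] = simagnet$mis
  rot[4] = imagnet$miss
  rot[5] = magnet$missi
  rot[6] = agnet$missim
  rot[7] = gnet$missima
  rot[8] = net$missimag
  rot[9] = et$missimagn
  rot[10] = t$missimagne
  rot[11] = $missimagnet
Sorted (with $ < everything):
  sorted[0] = $missimagnet  (last char: 't')
  sorted[1] = agnet$missim  (last char: 'm')
  sorted[2] = et$missimagn  (last char: 'n')
  sorted[3] = gnet$missima  (last char: 'a')
  sorted[4] = imagnet$miss  (last char: 's')
  sorted[5] = issimagnet$m  (last char: 'm')
  sorted[6] = magnet$missi  (last char: 'i')
  sorted[7] = missimagnet$  (last char: '$')
  sorted[8] = net$missimag  (last char: 'g')
  sorted[9] = simagnet$mis  (last char: 's')
  sorted[10] = ssimagnet$mi  (last char: 'i')
  sorted[11] = t$missimagne  (last char: 'e')
Last column: tmnasmi$gsie
Original string S is at sorted index 7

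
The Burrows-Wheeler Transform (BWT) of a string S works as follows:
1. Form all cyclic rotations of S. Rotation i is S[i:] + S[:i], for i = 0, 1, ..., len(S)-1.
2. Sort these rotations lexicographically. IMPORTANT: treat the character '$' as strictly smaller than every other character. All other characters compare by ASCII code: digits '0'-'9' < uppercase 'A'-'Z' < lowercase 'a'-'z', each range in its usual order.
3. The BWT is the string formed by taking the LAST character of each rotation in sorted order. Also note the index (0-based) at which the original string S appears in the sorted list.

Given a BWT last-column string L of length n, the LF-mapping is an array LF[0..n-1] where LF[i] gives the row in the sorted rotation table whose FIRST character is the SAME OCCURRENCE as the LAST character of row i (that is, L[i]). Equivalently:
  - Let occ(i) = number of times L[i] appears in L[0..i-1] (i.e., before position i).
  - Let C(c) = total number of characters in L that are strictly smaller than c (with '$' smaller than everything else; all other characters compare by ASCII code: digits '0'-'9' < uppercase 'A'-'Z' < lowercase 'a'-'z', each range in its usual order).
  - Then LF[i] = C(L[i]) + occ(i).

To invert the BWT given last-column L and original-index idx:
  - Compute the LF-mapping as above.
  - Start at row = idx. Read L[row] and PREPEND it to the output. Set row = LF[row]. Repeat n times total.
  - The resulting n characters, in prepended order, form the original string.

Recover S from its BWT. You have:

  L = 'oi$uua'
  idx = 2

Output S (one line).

Answer: iauuo$

Derivation:
LF mapping: 3 2 0 4 5 1
Walk LF starting at row 2, prepending L[row]:
  step 1: row=2, L[2]='$', prepend. Next row=LF[2]=0
  step 2: row=0, L[0]='o', prepend. Next row=LF[0]=3
  step 3: row=3, L[3]='u', prepend. Next row=LF[3]=4
  step 4: row=4, L[4]='u', prepend. Next row=LF[4]=5
  step 5: row=5, L[5]='a', prepend. Next row=LF[5]=1
  step 6: row=1, L[1]='i', prepend. Next row=LF[1]=2
Reversed output: iauuo$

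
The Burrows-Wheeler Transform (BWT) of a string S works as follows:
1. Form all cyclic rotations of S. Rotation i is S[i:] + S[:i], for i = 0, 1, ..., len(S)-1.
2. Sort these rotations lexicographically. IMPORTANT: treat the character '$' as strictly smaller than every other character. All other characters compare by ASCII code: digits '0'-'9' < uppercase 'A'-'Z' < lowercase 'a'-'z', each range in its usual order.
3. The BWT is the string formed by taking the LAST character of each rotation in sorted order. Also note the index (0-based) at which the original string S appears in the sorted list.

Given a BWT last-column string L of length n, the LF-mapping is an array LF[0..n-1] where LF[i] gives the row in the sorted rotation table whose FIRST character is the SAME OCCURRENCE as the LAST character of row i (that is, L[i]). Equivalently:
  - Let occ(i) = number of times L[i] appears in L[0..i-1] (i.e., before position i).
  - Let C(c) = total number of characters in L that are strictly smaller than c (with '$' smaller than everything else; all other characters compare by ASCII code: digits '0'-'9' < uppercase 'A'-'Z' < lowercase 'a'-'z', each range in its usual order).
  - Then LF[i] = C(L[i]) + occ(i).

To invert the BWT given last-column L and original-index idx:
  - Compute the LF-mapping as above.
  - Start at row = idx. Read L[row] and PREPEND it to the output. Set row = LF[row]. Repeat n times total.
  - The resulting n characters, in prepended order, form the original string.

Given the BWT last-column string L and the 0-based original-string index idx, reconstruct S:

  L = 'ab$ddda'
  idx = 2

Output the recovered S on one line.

Answer: adddba$

Derivation:
LF mapping: 1 3 0 4 5 6 2
Walk LF starting at row 2, prepending L[row]:
  step 1: row=2, L[2]='$', prepend. Next row=LF[2]=0
  step 2: row=0, L[0]='a', prepend. Next row=LF[0]=1
  step 3: row=1, L[1]='b', prepend. Next row=LF[1]=3
  step 4: row=3, L[3]='d', prepend. Next row=LF[3]=4
  step 5: row=4, L[4]='d', prepend. Next row=LF[4]=5
  step 6: row=5, L[5]='d', prepend. Next row=LF[5]=6
  step 7: row=6, L[6]='a', prepend. Next row=LF[6]=2
Reversed output: adddba$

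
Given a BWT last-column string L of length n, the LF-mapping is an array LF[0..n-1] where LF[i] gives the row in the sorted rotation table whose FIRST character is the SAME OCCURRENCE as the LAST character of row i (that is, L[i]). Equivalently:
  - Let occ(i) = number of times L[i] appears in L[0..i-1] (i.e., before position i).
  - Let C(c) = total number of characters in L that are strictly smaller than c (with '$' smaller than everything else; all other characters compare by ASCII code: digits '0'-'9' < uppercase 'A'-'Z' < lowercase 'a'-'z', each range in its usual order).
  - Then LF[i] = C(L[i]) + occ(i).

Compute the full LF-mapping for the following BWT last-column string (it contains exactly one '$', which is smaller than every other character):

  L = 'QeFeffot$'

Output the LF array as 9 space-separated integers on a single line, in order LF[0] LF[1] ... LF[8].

Char counts: '$':1, 'F':1, 'Q':1, 'e':2, 'f':2, 'o':1, 't':1
C (first-col start): C('$')=0, C('F')=1, C('Q')=2, C('e')=3, C('f')=5, C('o')=7, C('t')=8
L[0]='Q': occ=0, LF[0]=C('Q')+0=2+0=2
L[1]='e': occ=0, LF[1]=C('e')+0=3+0=3
L[2]='F': occ=0, LF[2]=C('F')+0=1+0=1
L[3]='e': occ=1, LF[3]=C('e')+1=3+1=4
L[4]='f': occ=0, LF[4]=C('f')+0=5+0=5
L[5]='f': occ=1, LF[5]=C('f')+1=5+1=6
L[6]='o': occ=0, LF[6]=C('o')+0=7+0=7
L[7]='t': occ=0, LF[7]=C('t')+0=8+0=8
L[8]='$': occ=0, LF[8]=C('$')+0=0+0=0

Answer: 2 3 1 4 5 6 7 8 0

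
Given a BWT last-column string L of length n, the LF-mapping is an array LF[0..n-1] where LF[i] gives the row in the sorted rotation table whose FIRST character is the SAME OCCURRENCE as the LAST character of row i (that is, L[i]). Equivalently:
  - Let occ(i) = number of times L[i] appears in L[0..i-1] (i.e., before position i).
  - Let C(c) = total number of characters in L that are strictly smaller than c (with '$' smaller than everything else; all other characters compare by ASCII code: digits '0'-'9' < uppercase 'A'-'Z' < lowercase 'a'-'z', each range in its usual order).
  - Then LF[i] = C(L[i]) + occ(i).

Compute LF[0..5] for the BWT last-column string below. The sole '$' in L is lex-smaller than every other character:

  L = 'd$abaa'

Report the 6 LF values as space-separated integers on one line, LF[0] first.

Answer: 5 0 1 4 2 3

Derivation:
Char counts: '$':1, 'a':3, 'b':1, 'd':1
C (first-col start): C('$')=0, C('a')=1, C('b')=4, C('d')=5
L[0]='d': occ=0, LF[0]=C('d')+0=5+0=5
L[1]='$': occ=0, LF[1]=C('$')+0=0+0=0
L[2]='a': occ=0, LF[2]=C('a')+0=1+0=1
L[3]='b': occ=0, LF[3]=C('b')+0=4+0=4
L[4]='a': occ=1, LF[4]=C('a')+1=1+1=2
L[5]='a': occ=2, LF[5]=C('a')+2=1+2=3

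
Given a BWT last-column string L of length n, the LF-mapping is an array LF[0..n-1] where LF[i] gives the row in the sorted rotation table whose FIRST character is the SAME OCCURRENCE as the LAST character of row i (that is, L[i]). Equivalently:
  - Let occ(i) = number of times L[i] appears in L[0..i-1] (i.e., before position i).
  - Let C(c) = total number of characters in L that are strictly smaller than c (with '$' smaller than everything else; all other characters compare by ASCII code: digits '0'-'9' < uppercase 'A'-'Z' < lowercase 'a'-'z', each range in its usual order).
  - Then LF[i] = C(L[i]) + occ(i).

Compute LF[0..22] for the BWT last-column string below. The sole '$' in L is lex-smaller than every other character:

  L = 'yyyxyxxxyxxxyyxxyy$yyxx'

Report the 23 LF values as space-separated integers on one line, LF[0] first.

Answer: 12 13 14 1 15 2 3 4 16 5 6 7 17 18 8 9 19 20 0 21 22 10 11

Derivation:
Char counts: '$':1, 'x':11, 'y':11
C (first-col start): C('$')=0, C('x')=1, C('y')=12
L[0]='y': occ=0, LF[0]=C('y')+0=12+0=12
L[1]='y': occ=1, LF[1]=C('y')+1=12+1=13
L[2]='y': occ=2, LF[2]=C('y')+2=12+2=14
L[3]='x': occ=0, LF[3]=C('x')+0=1+0=1
L[4]='y': occ=3, LF[4]=C('y')+3=12+3=15
L[5]='x': occ=1, LF[5]=C('x')+1=1+1=2
L[6]='x': occ=2, LF[6]=C('x')+2=1+2=3
L[7]='x': occ=3, LF[7]=C('x')+3=1+3=4
L[8]='y': occ=4, LF[8]=C('y')+4=12+4=16
L[9]='x': occ=4, LF[9]=C('x')+4=1+4=5
L[10]='x': occ=5, LF[10]=C('x')+5=1+5=6
L[11]='x': occ=6, LF[11]=C('x')+6=1+6=7
L[12]='y': occ=5, LF[12]=C('y')+5=12+5=17
L[13]='y': occ=6, LF[13]=C('y')+6=12+6=18
L[14]='x': occ=7, LF[14]=C('x')+7=1+7=8
L[15]='x': occ=8, LF[15]=C('x')+8=1+8=9
L[16]='y': occ=7, LF[16]=C('y')+7=12+7=19
L[17]='y': occ=8, LF[17]=C('y')+8=12+8=20
L[18]='$': occ=0, LF[18]=C('$')+0=0+0=0
L[19]='y': occ=9, LF[19]=C('y')+9=12+9=21
L[20]='y': occ=10, LF[20]=C('y')+10=12+10=22
L[21]='x': occ=9, LF[21]=C('x')+9=1+9=10
L[22]='x': occ=10, LF[22]=C('x')+10=1+10=11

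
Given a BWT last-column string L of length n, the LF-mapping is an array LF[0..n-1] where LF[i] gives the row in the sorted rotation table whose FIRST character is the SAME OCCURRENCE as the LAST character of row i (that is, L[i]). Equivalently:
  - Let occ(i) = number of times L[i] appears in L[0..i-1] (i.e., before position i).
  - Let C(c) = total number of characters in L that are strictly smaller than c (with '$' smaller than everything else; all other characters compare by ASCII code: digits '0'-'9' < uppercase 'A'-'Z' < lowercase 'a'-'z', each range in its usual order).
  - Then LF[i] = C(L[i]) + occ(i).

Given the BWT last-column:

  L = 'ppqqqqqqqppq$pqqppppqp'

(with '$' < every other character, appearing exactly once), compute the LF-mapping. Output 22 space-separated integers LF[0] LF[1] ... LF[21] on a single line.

Char counts: '$':1, 'p':10, 'q':11
C (first-col start): C('$')=0, C('p')=1, C('q')=11
L[0]='p': occ=0, LF[0]=C('p')+0=1+0=1
L[1]='p': occ=1, LF[1]=C('p')+1=1+1=2
L[2]='q': occ=0, LF[2]=C('q')+0=11+0=11
L[3]='q': occ=1, LF[3]=C('q')+1=11+1=12
L[4]='q': occ=2, LF[4]=C('q')+2=11+2=13
L[5]='q': occ=3, LF[5]=C('q')+3=11+3=14
L[6]='q': occ=4, LF[6]=C('q')+4=11+4=15
L[7]='q': occ=5, LF[7]=C('q')+5=11+5=16
L[8]='q': occ=6, LF[8]=C('q')+6=11+6=17
L[9]='p': occ=2, LF[9]=C('p')+2=1+2=3
L[10]='p': occ=3, LF[10]=C('p')+3=1+3=4
L[11]='q': occ=7, LF[11]=C('q')+7=11+7=18
L[12]='$': occ=0, LF[12]=C('$')+0=0+0=0
L[13]='p': occ=4, LF[13]=C('p')+4=1+4=5
L[14]='q': occ=8, LF[14]=C('q')+8=11+8=19
L[15]='q': occ=9, LF[15]=C('q')+9=11+9=20
L[16]='p': occ=5, LF[16]=C('p')+5=1+5=6
L[17]='p': occ=6, LF[17]=C('p')+6=1+6=7
L[18]='p': occ=7, LF[18]=C('p')+7=1+7=8
L[19]='p': occ=8, LF[19]=C('p')+8=1+8=9
L[20]='q': occ=10, LF[20]=C('q')+10=11+10=21
L[21]='p': occ=9, LF[21]=C('p')+9=1+9=10

Answer: 1 2 11 12 13 14 15 16 17 3 4 18 0 5 19 20 6 7 8 9 21 10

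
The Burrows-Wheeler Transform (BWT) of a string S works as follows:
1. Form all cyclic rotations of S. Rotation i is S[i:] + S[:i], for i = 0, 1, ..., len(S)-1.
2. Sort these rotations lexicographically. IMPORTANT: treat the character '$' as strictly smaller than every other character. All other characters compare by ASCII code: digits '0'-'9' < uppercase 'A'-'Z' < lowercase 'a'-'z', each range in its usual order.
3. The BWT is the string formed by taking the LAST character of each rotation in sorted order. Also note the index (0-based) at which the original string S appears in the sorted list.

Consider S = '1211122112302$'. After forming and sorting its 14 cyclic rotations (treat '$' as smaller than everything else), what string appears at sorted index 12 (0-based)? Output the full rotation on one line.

All 14 rotations (rotation i = S[i:]+S[:i]):
  rot[0] = 1211122112302$
  rot[1] = 211122112302$1
  rot[2] = 11122112302$12
  rot[3] = 1122112302$121
  rot[4] = 122112302$1211
  rot[5] = 22112302$12111
  rot[6] = 2112302$121112
  rot[7] = 112302$1211122
  rot[8] = 12302$12111221
  rot[9] = 2302$121112211
  rot[10] = 302$1211122112
  rot[11] = 02$12111221123
  rot[12] = 2$121112211230
  rot[13] = $1211122112302
Sorted (with $ < everything):
  sorted[0] = $1211122112302
  sorted[1] = 02$12111221123
  sorted[2] = 11122112302$12
  sorted[3] = 1122112302$121
  sorted[4] = 112302$1211122
  sorted[5] = 1211122112302$
  sorted[6] = 122112302$1211
  sorted[7] = 12302$12111221
  sorted[8] = 2$121112211230
  sorted[9] = 211122112302$1
  sorted[10] = 2112302$121112
  sorted[11] = 22112302$12111
  sorted[12] = 2302$121112211
  sorted[13] = 302$1211122112
sorted[12] = 2302$121112211

Answer: 2302$121112211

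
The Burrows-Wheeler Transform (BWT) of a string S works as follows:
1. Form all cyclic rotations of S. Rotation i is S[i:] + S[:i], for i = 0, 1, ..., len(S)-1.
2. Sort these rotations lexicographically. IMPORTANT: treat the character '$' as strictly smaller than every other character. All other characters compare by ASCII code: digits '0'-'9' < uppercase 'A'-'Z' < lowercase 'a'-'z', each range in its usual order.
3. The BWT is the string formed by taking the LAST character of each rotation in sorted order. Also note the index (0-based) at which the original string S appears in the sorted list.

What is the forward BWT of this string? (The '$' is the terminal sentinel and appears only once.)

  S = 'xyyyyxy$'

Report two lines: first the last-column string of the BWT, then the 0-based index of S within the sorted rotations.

All 8 rotations (rotation i = S[i:]+S[:i]):
  rot[0] = xyyyyxy$
  rot[1] = yyyyxy$x
  rot[2] = yyyxy$xy
  rot[3] = yyxy$xyy
  rot[4] = yxy$xyyy
  rot[5] = xy$xyyyy
  rot[6] = y$xyyyyx
  rot[7] = $xyyyyxy
Sorted (with $ < everything):
  sorted[0] = $xyyyyxy  (last char: 'y')
  sorted[1] = xy$xyyyy  (last char: 'y')
  sorted[2] = xyyyyxy$  (last char: '$')
  sorted[3] = y$xyyyyx  (last char: 'x')
  sorted[4] = yxy$xyyy  (last char: 'y')
  sorted[5] = yyxy$xyy  (last char: 'y')
  sorted[6] = yyyxy$xy  (last char: 'y')
  sorted[7] = yyyyxy$x  (last char: 'x')
Last column: yy$xyyyx
Original string S is at sorted index 2

Answer: yy$xyyyx
2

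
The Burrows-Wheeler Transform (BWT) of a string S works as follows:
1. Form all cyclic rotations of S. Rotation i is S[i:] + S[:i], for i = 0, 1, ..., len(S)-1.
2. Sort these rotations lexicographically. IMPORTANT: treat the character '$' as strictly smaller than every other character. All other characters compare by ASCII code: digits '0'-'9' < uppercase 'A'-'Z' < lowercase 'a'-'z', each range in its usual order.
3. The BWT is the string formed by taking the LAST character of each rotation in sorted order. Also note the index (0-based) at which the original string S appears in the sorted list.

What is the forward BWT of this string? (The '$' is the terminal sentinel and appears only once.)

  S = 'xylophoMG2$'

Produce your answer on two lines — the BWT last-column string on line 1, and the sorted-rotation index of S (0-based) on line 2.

All 11 rotations (rotation i = S[i:]+S[:i]):
  rot[0] = xylophoMG2$
  rot[1] = ylophoMG2$x
  rot[2] = lophoMG2$xy
  rot[3] = ophoMG2$xyl
  rot[4] = phoMG2$xylo
  rot[5] = hoMG2$xylop
  rot[6] = oMG2$xyloph
  rot[7] = MG2$xylopho
  rot[8] = G2$xylophoM
  rot[9] = 2$xylophoMG
  rot[10] = $xylophoMG2
Sorted (with $ < everything):
  sorted[0] = $xylophoMG2  (last char: '2')
  sorted[1] = 2$xylophoMG  (last char: 'G')
  sorted[2] = G2$xylophoM  (last char: 'M')
  sorted[3] = MG2$xylopho  (last char: 'o')
  sorted[4] = hoMG2$xylop  (last char: 'p')
  sorted[5] = lophoMG2$xy  (last char: 'y')
  sorted[6] = oMG2$xyloph  (last char: 'h')
  sorted[7] = ophoMG2$xyl  (last char: 'l')
  sorted[8] = phoMG2$xylo  (last char: 'o')
  sorted[9] = xylophoMG2$  (last char: '$')
  sorted[10] = ylophoMG2$x  (last char: 'x')
Last column: 2GMopyhlo$x
Original string S is at sorted index 9

Answer: 2GMopyhlo$x
9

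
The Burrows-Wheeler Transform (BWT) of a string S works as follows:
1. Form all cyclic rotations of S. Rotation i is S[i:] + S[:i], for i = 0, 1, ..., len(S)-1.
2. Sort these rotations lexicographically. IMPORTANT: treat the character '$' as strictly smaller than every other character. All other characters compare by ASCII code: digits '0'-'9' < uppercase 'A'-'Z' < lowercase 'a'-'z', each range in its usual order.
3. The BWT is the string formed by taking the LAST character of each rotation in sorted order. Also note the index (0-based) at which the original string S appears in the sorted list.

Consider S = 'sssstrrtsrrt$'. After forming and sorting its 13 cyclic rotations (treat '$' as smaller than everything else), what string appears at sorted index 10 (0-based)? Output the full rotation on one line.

Answer: t$sssstrrtsrr

Derivation:
All 13 rotations (rotation i = S[i:]+S[:i]):
  rot[0] = sssstrrtsrrt$
  rot[1] = ssstrrtsrrt$s
  rot[2] = sstrrtsrrt$ss
  rot[3] = strrtsrrt$sss
  rot[4] = trrtsrrt$ssss
  rot[5] = rrtsrrt$sssst
  rot[6] = rtsrrt$sssstr
  rot[7] = tsrrt$sssstrr
  rot[8] = srrt$sssstrrt
  rot[9] = rrt$sssstrrts
  rot[10] = rt$sssstrrtsr
  rot[11] = t$sssstrrtsrr
  rot[12] = $sssstrrtsrrt
Sorted (with $ < everything):
  sorted[0] = $sssstrrtsrrt
  sorted[1] = rrt$sssstrrts
  sorted[2] = rrtsrrt$sssst
  sorted[3] = rt$sssstrrtsr
  sorted[4] = rtsrrt$sssstr
  sorted[5] = srrt$sssstrrt
  sorted[6] = sssstrrtsrrt$
  sorted[7] = ssstrrtsrrt$s
  sorted[8] = sstrrtsrrt$ss
  sorted[9] = strrtsrrt$sss
  sorted[10] = t$sssstrrtsrr
  sorted[11] = trrtsrrt$ssss
  sorted[12] = tsrrt$sssstrr
sorted[10] = t$sssstrrtsrr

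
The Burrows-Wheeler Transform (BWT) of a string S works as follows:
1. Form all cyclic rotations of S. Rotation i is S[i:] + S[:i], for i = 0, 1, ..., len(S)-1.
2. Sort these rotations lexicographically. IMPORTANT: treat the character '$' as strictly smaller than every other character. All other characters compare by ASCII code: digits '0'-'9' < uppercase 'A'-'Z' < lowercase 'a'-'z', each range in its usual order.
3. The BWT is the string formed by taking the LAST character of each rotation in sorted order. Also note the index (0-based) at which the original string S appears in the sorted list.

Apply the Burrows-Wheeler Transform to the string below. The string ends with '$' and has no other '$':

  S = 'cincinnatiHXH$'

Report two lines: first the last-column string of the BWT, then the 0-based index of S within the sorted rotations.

Answer: HXiHn$ntccniia
5

Derivation:
All 14 rotations (rotation i = S[i:]+S[:i]):
  rot[0] = cincinnatiHXH$
  rot[1] = incinnatiHXH$c
  rot[2] = ncinnatiHXH$ci
  rot[3] = cinnatiHXH$cin
  rot[4] = innatiHXH$cinc
  rot[5] = nnatiHXH$cinci
  rot[6] = natiHXH$cincin
  rot[7] = atiHXH$cincinn
  rot[8] = tiHXH$cincinna
  rot[9] = iHXH$cincinnat
  rot[10] = HXH$cincinnati
  rot[11] = XH$cincinnatiH
  rot[12] = H$cincinnatiHX
  rot[13] = $cincinnatiHXH
Sorted (with $ < everything):
  sorted[0] = $cincinnatiHXH  (last char: 'H')
  sorted[1] = H$cincinnatiHX  (last char: 'X')
  sorted[2] = HXH$cincinnati  (last char: 'i')
  sorted[3] = XH$cincinnatiH  (last char: 'H')
  sorted[4] = atiHXH$cincinn  (last char: 'n')
  sorted[5] = cincinnatiHXH$  (last char: '$')
  sorted[6] = cinnatiHXH$cin  (last char: 'n')
  sorted[7] = iHXH$cincinnat  (last char: 't')
  sorted[8] = incinnatiHXH$c  (last char: 'c')
  sorted[9] = innatiHXH$cinc  (last char: 'c')
  sorted[10] = natiHXH$cincin  (last char: 'n')
  sorted[11] = ncinnatiHXH$ci  (last char: 'i')
  sorted[12] = nnatiHXH$cinci  (last char: 'i')
  sorted[13] = tiHXH$cincinna  (last char: 'a')
Last column: HXiHn$ntccniia
Original string S is at sorted index 5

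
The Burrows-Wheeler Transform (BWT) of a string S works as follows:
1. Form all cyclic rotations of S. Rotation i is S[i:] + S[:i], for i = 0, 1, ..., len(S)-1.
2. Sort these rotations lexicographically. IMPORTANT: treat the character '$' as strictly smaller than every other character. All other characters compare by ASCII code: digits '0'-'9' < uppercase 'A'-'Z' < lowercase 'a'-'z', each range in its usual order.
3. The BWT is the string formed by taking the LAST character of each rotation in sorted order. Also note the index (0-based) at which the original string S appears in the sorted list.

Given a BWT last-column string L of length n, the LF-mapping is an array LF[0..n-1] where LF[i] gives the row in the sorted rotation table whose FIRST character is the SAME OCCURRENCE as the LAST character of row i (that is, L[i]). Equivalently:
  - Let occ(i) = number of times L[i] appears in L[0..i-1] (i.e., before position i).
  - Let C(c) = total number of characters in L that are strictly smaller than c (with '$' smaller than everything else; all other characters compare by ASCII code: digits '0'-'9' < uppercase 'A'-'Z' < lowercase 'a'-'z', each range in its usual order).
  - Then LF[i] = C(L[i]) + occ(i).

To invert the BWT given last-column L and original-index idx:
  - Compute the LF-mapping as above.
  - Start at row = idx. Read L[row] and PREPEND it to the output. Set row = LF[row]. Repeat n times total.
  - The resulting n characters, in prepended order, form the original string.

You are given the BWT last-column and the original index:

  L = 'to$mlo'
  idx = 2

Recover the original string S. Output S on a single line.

Answer: molot$

Derivation:
LF mapping: 5 3 0 2 1 4
Walk LF starting at row 2, prepending L[row]:
  step 1: row=2, L[2]='$', prepend. Next row=LF[2]=0
  step 2: row=0, L[0]='t', prepend. Next row=LF[0]=5
  step 3: row=5, L[5]='o', prepend. Next row=LF[5]=4
  step 4: row=4, L[4]='l', prepend. Next row=LF[4]=1
  step 5: row=1, L[1]='o', prepend. Next row=LF[1]=3
  step 6: row=3, L[3]='m', prepend. Next row=LF[3]=2
Reversed output: molot$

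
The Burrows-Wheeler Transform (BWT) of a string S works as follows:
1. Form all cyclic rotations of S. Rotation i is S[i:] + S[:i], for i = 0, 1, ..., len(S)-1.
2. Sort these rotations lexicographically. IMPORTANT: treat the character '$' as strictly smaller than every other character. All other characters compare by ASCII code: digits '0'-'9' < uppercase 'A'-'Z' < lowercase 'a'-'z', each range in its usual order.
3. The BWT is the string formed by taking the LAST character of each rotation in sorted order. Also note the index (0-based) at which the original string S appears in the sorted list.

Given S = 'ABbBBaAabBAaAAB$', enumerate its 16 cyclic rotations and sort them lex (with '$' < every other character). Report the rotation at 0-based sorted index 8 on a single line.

All 16 rotations (rotation i = S[i:]+S[:i]):
  rot[0] = ABbBBaAabBAaAAB$
  rot[1] = BbBBaAabBAaAAB$A
  rot[2] = bBBaAabBAaAAB$AB
  rot[3] = BBaAabBAaAAB$ABb
  rot[4] = BaAabBAaAAB$ABbB
  rot[5] = aAabBAaAAB$ABbBB
  rot[6] = AabBAaAAB$ABbBBa
  rot[7] = abBAaAAB$ABbBBaA
  rot[8] = bBAaAAB$ABbBBaAa
  rot[9] = BAaAAB$ABbBBaAab
  rot[10] = AaAAB$ABbBBaAabB
  rot[11] = aAAB$ABbBBaAabBA
  rot[12] = AAB$ABbBBaAabBAa
  rot[13] = AB$ABbBBaAabBAaA
  rot[14] = B$ABbBBaAabBAaAA
  rot[15] = $ABbBBaAabBAaAAB
Sorted (with $ < everything):
  sorted[0] = $ABbBBaAabBAaAAB
  sorted[1] = AAB$ABbBBaAabBAa
  sorted[2] = AB$ABbBBaAabBAaA
  sorted[3] = ABbBBaAabBAaAAB$
  sorted[4] = AaAAB$ABbBBaAabB
  sorted[5] = AabBAaAAB$ABbBBa
  sorted[6] = B$ABbBBaAabBAaAA
  sorted[7] = BAaAAB$ABbBBaAab
  sorted[8] = BBaAabBAaAAB$ABb
  sorted[9] = BaAabBAaAAB$ABbB
  sorted[10] = BbBBaAabBAaAAB$A
  sorted[11] = aAAB$ABbBBaAabBA
  sorted[12] = aAabBAaAAB$ABbBB
  sorted[13] = abBAaAAB$ABbBBaA
  sorted[14] = bBAaAAB$ABbBBaAa
  sorted[15] = bBBaAabBAaAAB$AB
sorted[8] = BBaAabBAaAAB$ABb

Answer: BBaAabBAaAAB$ABb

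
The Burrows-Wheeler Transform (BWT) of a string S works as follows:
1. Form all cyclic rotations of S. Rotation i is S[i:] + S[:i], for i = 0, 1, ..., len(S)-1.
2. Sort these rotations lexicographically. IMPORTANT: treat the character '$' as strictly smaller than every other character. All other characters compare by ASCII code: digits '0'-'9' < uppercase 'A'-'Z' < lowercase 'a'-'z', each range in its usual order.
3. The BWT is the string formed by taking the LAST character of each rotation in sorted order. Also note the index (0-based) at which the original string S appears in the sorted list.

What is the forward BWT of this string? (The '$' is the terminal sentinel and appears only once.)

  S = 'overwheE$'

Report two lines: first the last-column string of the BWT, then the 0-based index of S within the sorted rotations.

Answer: Eehvw$eor
5

Derivation:
All 9 rotations (rotation i = S[i:]+S[:i]):
  rot[0] = overwheE$
  rot[1] = verwheE$o
  rot[2] = erwheE$ov
  rot[3] = rwheE$ove
  rot[4] = wheE$over
  rot[5] = heE$overw
  rot[6] = eE$overwh
  rot[7] = E$overwhe
  rot[8] = $overwheE
Sorted (with $ < everything):
  sorted[0] = $overwheE  (last char: 'E')
  sorted[1] = E$overwhe  (last char: 'e')
  sorted[2] = eE$overwh  (last char: 'h')
  sorted[3] = erwheE$ov  (last char: 'v')
  sorted[4] = heE$overw  (last char: 'w')
  sorted[5] = overwheE$  (last char: '$')
  sorted[6] = rwheE$ove  (last char: 'e')
  sorted[7] = verwheE$o  (last char: 'o')
  sorted[8] = wheE$over  (last char: 'r')
Last column: Eehvw$eor
Original string S is at sorted index 5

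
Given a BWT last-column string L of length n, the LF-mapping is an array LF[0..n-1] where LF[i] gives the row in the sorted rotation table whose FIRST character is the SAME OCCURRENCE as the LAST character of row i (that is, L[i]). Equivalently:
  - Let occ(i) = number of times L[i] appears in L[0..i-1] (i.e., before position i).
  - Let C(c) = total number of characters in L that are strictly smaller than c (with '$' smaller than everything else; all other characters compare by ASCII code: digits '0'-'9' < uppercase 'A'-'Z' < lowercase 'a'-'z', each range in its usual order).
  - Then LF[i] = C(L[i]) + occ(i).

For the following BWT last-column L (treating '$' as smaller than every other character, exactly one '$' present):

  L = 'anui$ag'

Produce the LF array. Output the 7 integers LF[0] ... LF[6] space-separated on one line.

Answer: 1 5 6 4 0 2 3

Derivation:
Char counts: '$':1, 'a':2, 'g':1, 'i':1, 'n':1, 'u':1
C (first-col start): C('$')=0, C('a')=1, C('g')=3, C('i')=4, C('n')=5, C('u')=6
L[0]='a': occ=0, LF[0]=C('a')+0=1+0=1
L[1]='n': occ=0, LF[1]=C('n')+0=5+0=5
L[2]='u': occ=0, LF[2]=C('u')+0=6+0=6
L[3]='i': occ=0, LF[3]=C('i')+0=4+0=4
L[4]='$': occ=0, LF[4]=C('$')+0=0+0=0
L[5]='a': occ=1, LF[5]=C('a')+1=1+1=2
L[6]='g': occ=0, LF[6]=C('g')+0=3+0=3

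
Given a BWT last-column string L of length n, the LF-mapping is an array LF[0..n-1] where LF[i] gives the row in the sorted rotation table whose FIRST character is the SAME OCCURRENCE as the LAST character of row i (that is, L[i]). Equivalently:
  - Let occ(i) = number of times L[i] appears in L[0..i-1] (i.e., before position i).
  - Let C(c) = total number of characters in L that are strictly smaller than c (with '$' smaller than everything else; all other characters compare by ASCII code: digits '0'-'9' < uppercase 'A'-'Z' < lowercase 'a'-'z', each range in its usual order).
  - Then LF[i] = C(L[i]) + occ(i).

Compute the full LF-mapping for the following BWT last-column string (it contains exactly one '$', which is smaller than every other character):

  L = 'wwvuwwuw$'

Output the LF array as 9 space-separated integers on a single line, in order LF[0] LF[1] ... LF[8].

Char counts: '$':1, 'u':2, 'v':1, 'w':5
C (first-col start): C('$')=0, C('u')=1, C('v')=3, C('w')=4
L[0]='w': occ=0, LF[0]=C('w')+0=4+0=4
L[1]='w': occ=1, LF[1]=C('w')+1=4+1=5
L[2]='v': occ=0, LF[2]=C('v')+0=3+0=3
L[3]='u': occ=0, LF[3]=C('u')+0=1+0=1
L[4]='w': occ=2, LF[4]=C('w')+2=4+2=6
L[5]='w': occ=3, LF[5]=C('w')+3=4+3=7
L[6]='u': occ=1, LF[6]=C('u')+1=1+1=2
L[7]='w': occ=4, LF[7]=C('w')+4=4+4=8
L[8]='$': occ=0, LF[8]=C('$')+0=0+0=0

Answer: 4 5 3 1 6 7 2 8 0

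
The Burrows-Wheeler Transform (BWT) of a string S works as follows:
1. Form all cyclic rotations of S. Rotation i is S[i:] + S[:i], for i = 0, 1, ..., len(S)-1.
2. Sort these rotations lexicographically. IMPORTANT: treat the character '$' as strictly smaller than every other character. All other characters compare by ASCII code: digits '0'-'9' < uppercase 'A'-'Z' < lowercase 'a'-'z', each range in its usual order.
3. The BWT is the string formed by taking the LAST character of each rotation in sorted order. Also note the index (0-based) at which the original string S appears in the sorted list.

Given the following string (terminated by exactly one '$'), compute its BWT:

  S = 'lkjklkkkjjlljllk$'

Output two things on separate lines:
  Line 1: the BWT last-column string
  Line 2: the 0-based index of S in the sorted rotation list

All 17 rotations (rotation i = S[i:]+S[:i]):
  rot[0] = lkjklkkkjjlljllk$
  rot[1] = kjklkkkjjlljllk$l
  rot[2] = jklkkkjjlljllk$lk
  rot[3] = klkkkjjlljllk$lkj
  rot[4] = lkkkjjlljllk$lkjk
  rot[5] = kkkjjlljllk$lkjkl
  rot[6] = kkjjlljllk$lkjklk
  rot[7] = kjjlljllk$lkjklkk
  rot[8] = jjlljllk$lkjklkkk
  rot[9] = jlljllk$lkjklkkkj
  rot[10] = lljllk$lkjklkkkjj
  rot[11] = ljllk$lkjklkkkjjl
  rot[12] = jllk$lkjklkkkjjll
  rot[13] = llk$lkjklkkkjjllj
  rot[14] = lk$lkjklkkkjjlljl
  rot[15] = k$lkjklkkkjjlljll
  rot[16] = $lkjklkkkjjlljllk
Sorted (with $ < everything):
  sorted[0] = $lkjklkkkjjlljllk  (last char: 'k')
  sorted[1] = jjlljllk$lkjklkkk  (last char: 'k')
  sorted[2] = jklkkkjjlljllk$lk  (last char: 'k')
  sorted[3] = jlljllk$lkjklkkkj  (last char: 'j')
  sorted[4] = jllk$lkjklkkkjjll  (last char: 'l')
  sorted[5] = k$lkjklkkkjjlljll  (last char: 'l')
  sorted[6] = kjjlljllk$lkjklkk  (last char: 'k')
  sorted[7] = kjklkkkjjlljllk$l  (last char: 'l')
  sorted[8] = kkjjlljllk$lkjklk  (last char: 'k')
  sorted[9] = kkkjjlljllk$lkjkl  (last char: 'l')
  sorted[10] = klkkkjjlljllk$lkj  (last char: 'j')
  sorted[11] = ljllk$lkjklkkkjjl  (last char: 'l')
  sorted[12] = lk$lkjklkkkjjlljl  (last char: 'l')
  sorted[13] = lkjklkkkjjlljllk$  (last char: '$')
  sorted[14] = lkkkjjlljllk$lkjk  (last char: 'k')
  sorted[15] = lljllk$lkjklkkkjj  (last char: 'j')
  sorted[16] = llk$lkjklkkkjjllj  (last char: 'j')
Last column: kkkjllklkljll$kjj
Original string S is at sorted index 13

Answer: kkkjllklkljll$kjj
13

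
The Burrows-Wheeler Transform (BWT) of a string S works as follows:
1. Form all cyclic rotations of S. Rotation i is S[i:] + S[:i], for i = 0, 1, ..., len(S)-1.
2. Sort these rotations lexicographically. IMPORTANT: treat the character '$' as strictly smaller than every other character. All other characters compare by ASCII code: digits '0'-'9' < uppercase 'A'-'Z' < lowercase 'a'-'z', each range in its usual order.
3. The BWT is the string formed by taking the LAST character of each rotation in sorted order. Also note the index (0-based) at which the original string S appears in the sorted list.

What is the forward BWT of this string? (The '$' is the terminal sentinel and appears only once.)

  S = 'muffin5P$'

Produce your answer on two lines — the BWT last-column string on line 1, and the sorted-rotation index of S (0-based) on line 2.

Answer: Pn5uff$im
6

Derivation:
All 9 rotations (rotation i = S[i:]+S[:i]):
  rot[0] = muffin5P$
  rot[1] = uffin5P$m
  rot[2] = ffin5P$mu
  rot[3] = fin5P$muf
  rot[4] = in5P$muff
  rot[5] = n5P$muffi
  rot[6] = 5P$muffin
  rot[7] = P$muffin5
  rot[8] = $muffin5P
Sorted (with $ < everything):
  sorted[0] = $muffin5P  (last char: 'P')
  sorted[1] = 5P$muffin  (last char: 'n')
  sorted[2] = P$muffin5  (last char: '5')
  sorted[3] = ffin5P$mu  (last char: 'u')
  sorted[4] = fin5P$muf  (last char: 'f')
  sorted[5] = in5P$muff  (last char: 'f')
  sorted[6] = muffin5P$  (last char: '$')
  sorted[7] = n5P$muffi  (last char: 'i')
  sorted[8] = uffin5P$m  (last char: 'm')
Last column: Pn5uff$im
Original string S is at sorted index 6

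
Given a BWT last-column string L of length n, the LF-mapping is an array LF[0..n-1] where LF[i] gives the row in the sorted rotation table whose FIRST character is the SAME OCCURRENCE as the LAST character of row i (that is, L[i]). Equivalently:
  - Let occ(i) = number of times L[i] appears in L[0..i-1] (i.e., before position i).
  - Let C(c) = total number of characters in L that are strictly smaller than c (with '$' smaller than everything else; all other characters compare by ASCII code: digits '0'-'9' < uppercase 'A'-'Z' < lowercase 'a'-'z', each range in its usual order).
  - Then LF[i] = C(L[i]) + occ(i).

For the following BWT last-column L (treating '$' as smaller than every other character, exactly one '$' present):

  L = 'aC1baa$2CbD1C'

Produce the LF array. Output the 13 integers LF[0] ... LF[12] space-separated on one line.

Answer: 8 4 1 11 9 10 0 3 5 12 7 2 6

Derivation:
Char counts: '$':1, '1':2, '2':1, 'C':3, 'D':1, 'a':3, 'b':2
C (first-col start): C('$')=0, C('1')=1, C('2')=3, C('C')=4, C('D')=7, C('a')=8, C('b')=11
L[0]='a': occ=0, LF[0]=C('a')+0=8+0=8
L[1]='C': occ=0, LF[1]=C('C')+0=4+0=4
L[2]='1': occ=0, LF[2]=C('1')+0=1+0=1
L[3]='b': occ=0, LF[3]=C('b')+0=11+0=11
L[4]='a': occ=1, LF[4]=C('a')+1=8+1=9
L[5]='a': occ=2, LF[5]=C('a')+2=8+2=10
L[6]='$': occ=0, LF[6]=C('$')+0=0+0=0
L[7]='2': occ=0, LF[7]=C('2')+0=3+0=3
L[8]='C': occ=1, LF[8]=C('C')+1=4+1=5
L[9]='b': occ=1, LF[9]=C('b')+1=11+1=12
L[10]='D': occ=0, LF[10]=C('D')+0=7+0=7
L[11]='1': occ=1, LF[11]=C('1')+1=1+1=2
L[12]='C': occ=2, LF[12]=C('C')+2=4+2=6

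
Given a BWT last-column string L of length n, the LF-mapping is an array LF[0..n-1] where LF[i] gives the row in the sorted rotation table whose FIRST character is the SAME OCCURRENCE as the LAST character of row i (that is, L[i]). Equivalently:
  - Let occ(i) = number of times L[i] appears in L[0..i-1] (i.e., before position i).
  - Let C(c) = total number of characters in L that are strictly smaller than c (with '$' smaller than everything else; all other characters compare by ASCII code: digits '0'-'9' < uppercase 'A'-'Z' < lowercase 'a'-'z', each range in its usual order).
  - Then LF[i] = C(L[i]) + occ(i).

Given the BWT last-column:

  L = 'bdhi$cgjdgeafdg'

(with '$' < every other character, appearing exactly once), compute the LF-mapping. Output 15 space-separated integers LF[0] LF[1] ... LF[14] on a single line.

Char counts: '$':1, 'a':1, 'b':1, 'c':1, 'd':3, 'e':1, 'f':1, 'g':3, 'h':1, 'i':1, 'j':1
C (first-col start): C('$')=0, C('a')=1, C('b')=2, C('c')=3, C('d')=4, C('e')=7, C('f')=8, C('g')=9, C('h')=12, C('i')=13, C('j')=14
L[0]='b': occ=0, LF[0]=C('b')+0=2+0=2
L[1]='d': occ=0, LF[1]=C('d')+0=4+0=4
L[2]='h': occ=0, LF[2]=C('h')+0=12+0=12
L[3]='i': occ=0, LF[3]=C('i')+0=13+0=13
L[4]='$': occ=0, LF[4]=C('$')+0=0+0=0
L[5]='c': occ=0, LF[5]=C('c')+0=3+0=3
L[6]='g': occ=0, LF[6]=C('g')+0=9+0=9
L[7]='j': occ=0, LF[7]=C('j')+0=14+0=14
L[8]='d': occ=1, LF[8]=C('d')+1=4+1=5
L[9]='g': occ=1, LF[9]=C('g')+1=9+1=10
L[10]='e': occ=0, LF[10]=C('e')+0=7+0=7
L[11]='a': occ=0, LF[11]=C('a')+0=1+0=1
L[12]='f': occ=0, LF[12]=C('f')+0=8+0=8
L[13]='d': occ=2, LF[13]=C('d')+2=4+2=6
L[14]='g': occ=2, LF[14]=C('g')+2=9+2=11

Answer: 2 4 12 13 0 3 9 14 5 10 7 1 8 6 11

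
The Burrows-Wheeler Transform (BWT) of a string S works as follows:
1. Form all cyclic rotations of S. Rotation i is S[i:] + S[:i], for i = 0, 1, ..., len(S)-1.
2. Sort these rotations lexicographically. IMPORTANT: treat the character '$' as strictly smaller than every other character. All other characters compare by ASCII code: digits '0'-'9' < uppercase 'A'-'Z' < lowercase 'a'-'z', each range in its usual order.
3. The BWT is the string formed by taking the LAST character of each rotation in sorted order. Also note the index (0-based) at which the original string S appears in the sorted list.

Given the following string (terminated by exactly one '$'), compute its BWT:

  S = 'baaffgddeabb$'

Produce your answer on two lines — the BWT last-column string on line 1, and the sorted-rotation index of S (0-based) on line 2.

Answer: bbeab$agddaff
5

Derivation:
All 13 rotations (rotation i = S[i:]+S[:i]):
  rot[0] = baaffgddeabb$
  rot[1] = aaffgddeabb$b
  rot[2] = affgddeabb$ba
  rot[3] = ffgddeabb$baa
  rot[4] = fgddeabb$baaf
  rot[5] = gddeabb$baaff
  rot[6] = ddeabb$baaffg
  rot[7] = deabb$baaffgd
  rot[8] = eabb$baaffgdd
  rot[9] = abb$baaffgdde
  rot[10] = bb$baaffgddea
  rot[11] = b$baaffgddeab
  rot[12] = $baaffgddeabb
Sorted (with $ < everything):
  sorted[0] = $baaffgddeabb  (last char: 'b')
  sorted[1] = aaffgddeabb$b  (last char: 'b')
  sorted[2] = abb$baaffgdde  (last char: 'e')
  sorted[3] = affgddeabb$ba  (last char: 'a')
  sorted[4] = b$baaffgddeab  (last char: 'b')
  sorted[5] = baaffgddeabb$  (last char: '$')
  sorted[6] = bb$baaffgddea  (last char: 'a')
  sorted[7] = ddeabb$baaffg  (last char: 'g')
  sorted[8] = deabb$baaffgd  (last char: 'd')
  sorted[9] = eabb$baaffgdd  (last char: 'd')
  sorted[10] = ffgddeabb$baa  (last char: 'a')
  sorted[11] = fgddeabb$baaf  (last char: 'f')
  sorted[12] = gddeabb$baaff  (last char: 'f')
Last column: bbeab$agddaff
Original string S is at sorted index 5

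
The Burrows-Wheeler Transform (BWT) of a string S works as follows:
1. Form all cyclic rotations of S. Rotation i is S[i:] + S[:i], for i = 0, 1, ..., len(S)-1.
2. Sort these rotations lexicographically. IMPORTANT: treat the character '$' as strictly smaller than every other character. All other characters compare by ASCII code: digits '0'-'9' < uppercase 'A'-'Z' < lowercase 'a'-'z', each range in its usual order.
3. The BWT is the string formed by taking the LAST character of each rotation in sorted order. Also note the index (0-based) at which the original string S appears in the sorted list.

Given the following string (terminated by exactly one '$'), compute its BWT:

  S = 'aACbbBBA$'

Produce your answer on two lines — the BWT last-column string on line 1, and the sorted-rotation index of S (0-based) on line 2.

All 9 rotations (rotation i = S[i:]+S[:i]):
  rot[0] = aACbbBBA$
  rot[1] = ACbbBBA$a
  rot[2] = CbbBBA$aA
  rot[3] = bbBBA$aAC
  rot[4] = bBBA$aACb
  rot[5] = BBA$aACbb
  rot[6] = BA$aACbbB
  rot[7] = A$aACbbBB
  rot[8] = $aACbbBBA
Sorted (with $ < everything):
  sorted[0] = $aACbbBBA  (last char: 'A')
  sorted[1] = A$aACbbBB  (last char: 'B')
  sorted[2] = ACbbBBA$a  (last char: 'a')
  sorted[3] = BA$aACbbB  (last char: 'B')
  sorted[4] = BBA$aACbb  (last char: 'b')
  sorted[5] = CbbBBA$aA  (last char: 'A')
  sorted[6] = aACbbBBA$  (last char: '$')
  sorted[7] = bBBA$aACb  (last char: 'b')
  sorted[8] = bbBBA$aAC  (last char: 'C')
Last column: ABaBbA$bC
Original string S is at sorted index 6

Answer: ABaBbA$bC
6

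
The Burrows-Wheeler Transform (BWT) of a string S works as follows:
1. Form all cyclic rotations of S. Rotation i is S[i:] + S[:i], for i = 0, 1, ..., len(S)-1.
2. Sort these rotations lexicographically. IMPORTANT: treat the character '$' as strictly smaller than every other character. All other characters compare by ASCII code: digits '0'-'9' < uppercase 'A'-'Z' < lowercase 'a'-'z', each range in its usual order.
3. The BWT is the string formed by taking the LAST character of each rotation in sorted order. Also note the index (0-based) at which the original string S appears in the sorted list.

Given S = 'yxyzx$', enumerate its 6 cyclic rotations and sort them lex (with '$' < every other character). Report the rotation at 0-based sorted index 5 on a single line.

Answer: zx$yxy

Derivation:
All 6 rotations (rotation i = S[i:]+S[:i]):
  rot[0] = yxyzx$
  rot[1] = xyzx$y
  rot[2] = yzx$yx
  rot[3] = zx$yxy
  rot[4] = x$yxyz
  rot[5] = $yxyzx
Sorted (with $ < everything):
  sorted[0] = $yxyzx
  sorted[1] = x$yxyz
  sorted[2] = xyzx$y
  sorted[3] = yxyzx$
  sorted[4] = yzx$yx
  sorted[5] = zx$yxy
sorted[5] = zx$yxy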